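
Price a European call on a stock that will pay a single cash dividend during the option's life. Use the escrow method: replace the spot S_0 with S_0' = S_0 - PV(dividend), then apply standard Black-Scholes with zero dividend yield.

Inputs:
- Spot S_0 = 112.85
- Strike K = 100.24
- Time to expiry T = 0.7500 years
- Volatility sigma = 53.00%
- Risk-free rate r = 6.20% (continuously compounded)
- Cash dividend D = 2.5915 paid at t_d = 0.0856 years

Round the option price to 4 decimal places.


Answer: Price = 26.8545

Derivation:
PV(D) = D * exp(-r * t_d) = 2.5915 * 0.99470686 = 2.57778282
S_0' = S_0 - PV(D) = 112.8500 - 2.57778282 = 110.27221718
d1 = (ln(S_0'/K) + (r + sigma^2/2)*T) / (sigma*sqrt(T)) = 0.53861813
d2 = d1 - sigma*sqrt(T) = 0.07962466
exp(-rT) = 0.95456456
N(d1) = 0.70492481; N(d2) = 0.53173211
C = S_0' * N(d1) - K * exp(-rT) * N(d2) = 110.27221718 * 0.70492481 - 100.2400 * 0.95456456 * 0.53173211 = 26.8545


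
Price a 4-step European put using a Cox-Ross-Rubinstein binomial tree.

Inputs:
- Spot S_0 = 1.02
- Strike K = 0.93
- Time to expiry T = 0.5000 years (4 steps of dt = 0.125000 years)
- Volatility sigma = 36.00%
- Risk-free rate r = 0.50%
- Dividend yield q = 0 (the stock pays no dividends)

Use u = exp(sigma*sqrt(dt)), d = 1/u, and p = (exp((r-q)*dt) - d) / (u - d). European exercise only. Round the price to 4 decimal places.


dt = T/N = 0.125000
u = exp(sigma*sqrt(dt)) = 1.135734; d = 1/u = 0.880488
p = (exp((r-q)*dt) - d) / (u - d) = 0.470672
Discount per step: exp(-r*dt) = 0.999375
Stock lattice S(k, i) with i counting down-moves:
  k=0: S(0,0) = 1.0200
  k=1: S(1,0) = 1.1584; S(1,1) = 0.8981
  k=2: S(2,0) = 1.3157; S(2,1) = 1.0200; S(2,2) = 0.7908
  k=3: S(3,0) = 1.4943; S(3,1) = 1.1584; S(3,2) = 0.8981; S(3,3) = 0.6963
  k=4: S(4,0) = 1.6971; S(4,1) = 1.3157; S(4,2) = 1.0200; S(4,3) = 0.7908; S(4,4) = 0.6130
Terminal payoffs V(N, i) = max(K - S_T, 0):
  V(4,0) = 0.000000; V(4,1) = 0.000000; V(4,2) = 0.000000; V(4,3) = 0.139236; V(4,4) = 0.316953
Backward induction: V(k, i) = exp(-r*dt) * [p * V(k+1, i) + (1-p) * V(k+1, i+1)].
  V(3,0) = exp(-r*dt) * [p*0.000000 + (1-p)*0.000000] = 0.000000
  V(3,1) = exp(-r*dt) * [p*0.000000 + (1-p)*0.000000] = 0.000000
  V(3,2) = exp(-r*dt) * [p*0.000000 + (1-p)*0.139236] = 0.073655
  V(3,3) = exp(-r*dt) * [p*0.139236 + (1-p)*0.316953] = 0.233161
  V(2,0) = exp(-r*dt) * [p*0.000000 + (1-p)*0.000000] = 0.000000
  V(2,1) = exp(-r*dt) * [p*0.000000 + (1-p)*0.073655] = 0.038963
  V(2,2) = exp(-r*dt) * [p*0.073655 + (1-p)*0.233161] = 0.157987
  V(1,0) = exp(-r*dt) * [p*0.000000 + (1-p)*0.038963] = 0.020612
  V(1,1) = exp(-r*dt) * [p*0.038963 + (1-p)*0.157987] = 0.101902
  V(0,0) = exp(-r*dt) * [p*0.020612 + (1-p)*0.101902] = 0.063601

Answer: Price = V(0,0) = 0.0636


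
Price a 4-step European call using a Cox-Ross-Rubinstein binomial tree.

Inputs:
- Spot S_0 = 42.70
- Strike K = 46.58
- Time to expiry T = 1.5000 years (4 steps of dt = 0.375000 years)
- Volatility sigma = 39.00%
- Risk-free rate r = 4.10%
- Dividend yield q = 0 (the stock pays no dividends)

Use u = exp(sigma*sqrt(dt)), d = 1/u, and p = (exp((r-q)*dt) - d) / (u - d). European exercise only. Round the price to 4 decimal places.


dt = T/N = 0.375000
u = exp(sigma*sqrt(dt)) = 1.269757; d = 1/u = 0.787552
p = (exp((r-q)*dt) - d) / (u - d) = 0.472707
Discount per step: exp(-r*dt) = 0.984743
Stock lattice S(k, i) with i counting down-moves:
  k=0: S(0,0) = 42.7000
  k=1: S(1,0) = 54.2186; S(1,1) = 33.6285
  k=2: S(2,0) = 68.8444; S(2,1) = 42.7000; S(2,2) = 26.4842
  k=3: S(3,0) = 87.4157; S(3,1) = 54.2186; S(3,2) = 33.6285; S(3,3) = 20.8577
  k=4: S(4,0) = 110.9966; S(4,1) = 68.8444; S(4,2) = 42.7000; S(4,3) = 26.4842; S(4,4) = 16.4265
Terminal payoffs V(N, i) = max(S_T - K, 0):
  V(4,0) = 64.416639; V(4,1) = 22.264437; V(4,2) = 0.000000; V(4,3) = 0.000000; V(4,4) = 0.000000
Backward induction: V(k, i) = exp(-r*dt) * [p * V(k+1, i) + (1-p) * V(k+1, i+1)].
  V(3,0) = exp(-r*dt) * [p*64.416639 + (1-p)*22.264437] = 41.546370
  V(3,1) = exp(-r*dt) * [p*22.264437 + (1-p)*0.000000] = 10.363979
  V(3,2) = exp(-r*dt) * [p*0.000000 + (1-p)*0.000000] = 0.000000
  V(3,3) = exp(-r*dt) * [p*0.000000 + (1-p)*0.000000] = 0.000000
  V(2,0) = exp(-r*dt) * [p*41.546370 + (1-p)*10.363979] = 24.721093
  V(2,1) = exp(-r*dt) * [p*10.363979 + (1-p)*0.000000] = 4.824379
  V(2,2) = exp(-r*dt) * [p*0.000000 + (1-p)*0.000000] = 0.000000
  V(1,0) = exp(-r*dt) * [p*24.721093 + (1-p)*4.824379] = 14.012588
  V(1,1) = exp(-r*dt) * [p*4.824379 + (1-p)*0.000000] = 2.245723
  V(0,0) = exp(-r*dt) * [p*14.012588 + (1-p)*2.245723] = 7.688874

Answer: Price = V(0,0) = 7.6889


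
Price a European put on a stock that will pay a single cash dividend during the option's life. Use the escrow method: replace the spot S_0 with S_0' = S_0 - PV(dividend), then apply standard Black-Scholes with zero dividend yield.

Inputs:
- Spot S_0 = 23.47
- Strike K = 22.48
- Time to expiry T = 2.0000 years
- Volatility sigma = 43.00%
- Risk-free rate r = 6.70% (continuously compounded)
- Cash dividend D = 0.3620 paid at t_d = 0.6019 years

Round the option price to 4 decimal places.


Answer: Price = 3.5547

Derivation:
PV(D) = D * exp(-r * t_d) = 0.3620 * 0.96047502 = 0.34769196
S_0' = S_0 - PV(D) = 23.4700 - 0.34769196 = 23.12230804
d1 = (ln(S_0'/K) + (r + sigma^2/2)*T) / (sigma*sqrt(T)) = 0.57073687
d2 = d1 - sigma*sqrt(T) = -0.03737496
exp(-rT) = 0.87459006
N(-d1) = 0.28408901; N(-d2) = 0.51490698
P = K * exp(-rT) * N(-d2) - S_0' * N(-d1) = 22.4800 * 0.87459006 * 0.51490698 - 23.12230804 * 0.28408901 = 3.5547


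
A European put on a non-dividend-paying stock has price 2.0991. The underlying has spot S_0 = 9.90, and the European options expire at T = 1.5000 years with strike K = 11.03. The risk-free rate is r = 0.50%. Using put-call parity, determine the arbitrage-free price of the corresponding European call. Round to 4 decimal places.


Put-call parity: C - P = S_0 * exp(-qT) - K * exp(-rT).
S_0 * exp(-qT) = 9.9000 * 1.00000000 = 9.90000000
K * exp(-rT) = 11.0300 * 0.99252805 = 10.94758444
C = P + S*exp(-qT) - K*exp(-rT)
C = 2.0991 + 9.90000000 - 10.94758444 = 1.0515

Answer: Call price = 1.0515


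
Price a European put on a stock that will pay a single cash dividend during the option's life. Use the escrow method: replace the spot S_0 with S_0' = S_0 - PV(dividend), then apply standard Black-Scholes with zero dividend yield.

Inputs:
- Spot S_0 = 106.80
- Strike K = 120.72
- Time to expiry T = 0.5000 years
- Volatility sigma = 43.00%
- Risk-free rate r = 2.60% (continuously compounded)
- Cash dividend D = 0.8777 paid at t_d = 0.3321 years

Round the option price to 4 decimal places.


Answer: Price = 21.2121

Derivation:
PV(D) = D * exp(-r * t_d) = 0.8777 * 0.99140257 = 0.87015404
S_0' = S_0 - PV(D) = 106.8000 - 0.87015404 = 105.92984596
d1 = (ln(S_0'/K) + (r + sigma^2/2)*T) / (sigma*sqrt(T)) = -0.23506127
d2 = d1 - sigma*sqrt(T) = -0.53911719
exp(-rT) = 0.98708414
N(-d1) = 0.59291941; N(-d2) = 0.70509700
P = K * exp(-rT) * N(-d2) - S_0' * N(-d1) = 120.7200 * 0.98708414 * 0.70509700 - 105.92984596 * 0.59291941 = 21.2121


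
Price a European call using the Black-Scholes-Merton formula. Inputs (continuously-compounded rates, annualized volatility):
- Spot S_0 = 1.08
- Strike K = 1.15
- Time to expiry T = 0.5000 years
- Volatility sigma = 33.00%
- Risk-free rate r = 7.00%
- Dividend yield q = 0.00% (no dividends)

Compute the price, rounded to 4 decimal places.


d1 = (ln(S/K) + (r - q + 0.5*sigma^2) * T) / (sigma * sqrt(T)) = -0.00246802
d2 = d1 - sigma * sqrt(T) = -0.23581326
exp(-rT) = 0.96560542; exp(-qT) = 1.00000000
C = S_0 * exp(-qT) * N(d1) - K * exp(-rT) * N(d2)
N(d1) = 0.49901540; N(d2) = 0.40678879
C = 1.0800 * 1.00000000 * 0.49901540 - 1.1500 * 0.96560542 * 0.40678879 = 0.0872

Answer: Price = 0.0872


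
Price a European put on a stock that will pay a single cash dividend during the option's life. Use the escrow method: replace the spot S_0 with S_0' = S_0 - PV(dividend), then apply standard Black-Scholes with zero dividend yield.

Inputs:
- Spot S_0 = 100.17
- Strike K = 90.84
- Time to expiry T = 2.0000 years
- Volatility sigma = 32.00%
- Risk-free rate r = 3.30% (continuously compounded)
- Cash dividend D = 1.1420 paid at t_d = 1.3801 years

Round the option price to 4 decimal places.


PV(D) = D * exp(-r * t_d) = 1.1420 * 0.95547823 = 1.09115614
S_0' = S_0 - PV(D) = 100.1700 - 1.09115614 = 99.07884386
d1 = (ln(S_0'/K) + (r + sigma^2/2)*T) / (sigma*sqrt(T)) = 0.56395350
d2 = d1 - sigma*sqrt(T) = 0.11140516
exp(-rT) = 0.93613086
N(-d1) = 0.28639289; N(-d2) = 0.45564754
P = K * exp(-rT) * N(-d2) - S_0' * N(-d1) = 90.8400 * 0.93613086 * 0.45564754 - 99.07884386 * 0.28639289 = 10.3719

Answer: Price = 10.3719


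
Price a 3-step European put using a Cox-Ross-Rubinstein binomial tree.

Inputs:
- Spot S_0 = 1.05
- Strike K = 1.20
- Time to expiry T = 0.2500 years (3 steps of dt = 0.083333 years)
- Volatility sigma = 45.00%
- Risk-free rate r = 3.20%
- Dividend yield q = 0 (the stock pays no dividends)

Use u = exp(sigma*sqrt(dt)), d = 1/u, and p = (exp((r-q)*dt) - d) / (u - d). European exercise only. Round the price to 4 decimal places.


dt = T/N = 0.083333
u = exp(sigma*sqrt(dt)) = 1.138719; d = 1/u = 0.878180
p = (exp((r-q)*dt) - d) / (u - d) = 0.477818
Discount per step: exp(-r*dt) = 0.997337
Stock lattice S(k, i) with i counting down-moves:
  k=0: S(0,0) = 1.0500
  k=1: S(1,0) = 1.1957; S(1,1) = 0.9221
  k=2: S(2,0) = 1.3615; S(2,1) = 1.0500; S(2,2) = 0.8098
  k=3: S(3,0) = 1.5504; S(3,1) = 1.1957; S(3,2) = 0.9221; S(3,3) = 0.7111
Terminal payoffs V(N, i) = max(K - S_T, 0):
  V(3,0) = 0.000000; V(3,1) = 0.004345; V(3,2) = 0.277911; V(3,3) = 0.488885
Backward induction: V(k, i) = exp(-r*dt) * [p * V(k+1, i) + (1-p) * V(k+1, i+1)].
  V(2,0) = exp(-r*dt) * [p*0.000000 + (1-p)*0.004345] = 0.002263
  V(2,1) = exp(-r*dt) * [p*0.004345 + (1-p)*0.277911] = 0.146804
  V(2,2) = exp(-r*dt) * [p*0.277911 + (1-p)*0.488885] = 0.387044
  V(1,0) = exp(-r*dt) * [p*0.002263 + (1-p)*0.146804] = 0.077533
  V(1,1) = exp(-r*dt) * [p*0.146804 + (1-p)*0.387044] = 0.271528
  V(0,0) = exp(-r*dt) * [p*0.077533 + (1-p)*0.271528] = 0.178357

Answer: Price = V(0,0) = 0.1784


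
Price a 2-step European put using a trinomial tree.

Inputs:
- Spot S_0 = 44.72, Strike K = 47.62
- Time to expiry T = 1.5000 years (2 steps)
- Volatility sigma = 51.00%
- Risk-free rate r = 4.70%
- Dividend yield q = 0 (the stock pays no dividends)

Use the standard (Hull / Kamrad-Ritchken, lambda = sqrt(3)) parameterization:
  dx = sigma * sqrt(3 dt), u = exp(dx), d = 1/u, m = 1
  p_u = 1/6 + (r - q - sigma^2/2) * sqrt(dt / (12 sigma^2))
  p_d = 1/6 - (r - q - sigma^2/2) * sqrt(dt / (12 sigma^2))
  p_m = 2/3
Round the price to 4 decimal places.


Answer: Price = V(0,0) = 9.7713

Derivation:
dt = T/N = 0.750000; dx = sigma*sqrt(3*dt) = 0.765000
u = exp(dx) = 2.148994; d = 1/u = 0.465334
p_u = 0.125956, p_m = 0.666667, p_d = 0.207377
Discount per step: exp(-r*dt) = 0.965364
Stock lattice S(k, j) with j the centered position index:
  k=0: S(0,+0) = 44.7200
  k=1: S(1,-1) = 20.8097; S(1,+0) = 44.7200; S(1,+1) = 96.1030
  k=2: S(2,-2) = 9.6835; S(2,-1) = 20.8097; S(2,+0) = 44.7200; S(2,+1) = 96.1030; S(2,+2) = 206.5249
Terminal payoffs V(N, j) = max(K - S_T, 0):
  V(2,-2) = 37.936525; V(2,-1) = 26.810267; V(2,+0) = 2.900000; V(2,+1) = 0.000000; V(2,+2) = 0.000000
Backward induction: V(k, j) = exp(-r*dt) * [p_u * V(k+1, j+1) + p_m * V(k+1, j) + p_d * V(k+1, j-1)]
  V(1,-1) = exp(-r*dt) * [p_u*2.900000 + p_m*26.810267 + p_d*37.936525] = 25.201758
  V(1,+0) = exp(-r*dt) * [p_u*0.000000 + p_m*2.900000 + p_d*26.810267] = 7.233645
  V(1,+1) = exp(-r*dt) * [p_u*0.000000 + p_m*0.000000 + p_d*2.900000] = 0.580565
  V(0,+0) = exp(-r*dt) * [p_u*0.580565 + p_m*7.233645 + p_d*25.201758] = 9.771252


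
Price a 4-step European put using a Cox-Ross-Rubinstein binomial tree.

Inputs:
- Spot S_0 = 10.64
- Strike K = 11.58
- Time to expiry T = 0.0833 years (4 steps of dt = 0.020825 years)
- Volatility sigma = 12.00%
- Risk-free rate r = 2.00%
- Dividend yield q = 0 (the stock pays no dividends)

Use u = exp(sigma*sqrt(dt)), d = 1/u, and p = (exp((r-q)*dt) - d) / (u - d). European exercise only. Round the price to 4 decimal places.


dt = T/N = 0.020825
u = exp(sigma*sqrt(dt)) = 1.017468; d = 1/u = 0.982832
p = (exp((r-q)*dt) - d) / (u - d) = 0.507698
Discount per step: exp(-r*dt) = 0.999584
Stock lattice S(k, i) with i counting down-moves:
  k=0: S(0,0) = 10.6400
  k=1: S(1,0) = 10.8259; S(1,1) = 10.4573
  k=2: S(2,0) = 11.0150; S(2,1) = 10.6400; S(2,2) = 10.2778
  k=3: S(3,0) = 11.2074; S(3,1) = 10.8259; S(3,2) = 10.4573; S(3,3) = 10.1014
  k=4: S(4,0) = 11.4031; S(4,1) = 11.0150; S(4,2) = 10.6400; S(4,3) = 10.2778; S(4,4) = 9.9279
Terminal payoffs V(N, i) = max(K - S_T, 0):
  V(4,0) = 0.176861; V(4,1) = 0.565038; V(4,2) = 0.940000; V(4,3) = 1.302198; V(4,4) = 1.652067
Backward induction: V(k, i) = exp(-r*dt) * [p * V(k+1, i) + (1-p) * V(k+1, i+1)].
  V(3,0) = exp(-r*dt) * [p*0.176861 + (1-p)*0.565038] = 0.367808
  V(3,1) = exp(-r*dt) * [p*0.565038 + (1-p)*0.940000] = 0.749320
  V(3,2) = exp(-r*dt) * [p*0.940000 + (1-p)*1.302198] = 1.117845
  V(3,3) = exp(-r*dt) * [p*1.302198 + (1-p)*1.652067] = 1.473825
  V(2,0) = exp(-r*dt) * [p*0.367808 + (1-p)*0.749320] = 0.555395
  V(2,1) = exp(-r*dt) * [p*0.749320 + (1-p)*1.117845] = 0.930358
  V(2,2) = exp(-r*dt) * [p*1.117845 + (1-p)*1.473825] = 1.292556
  V(1,0) = exp(-r*dt) * [p*0.555395 + (1-p)*0.930358] = 0.739682
  V(1,1) = exp(-r*dt) * [p*0.930358 + (1-p)*1.292556] = 1.108207
  V(0,0) = exp(-r*dt) * [p*0.739682 + (1-p)*1.108207] = 0.920724

Answer: Price = V(0,0) = 0.9207


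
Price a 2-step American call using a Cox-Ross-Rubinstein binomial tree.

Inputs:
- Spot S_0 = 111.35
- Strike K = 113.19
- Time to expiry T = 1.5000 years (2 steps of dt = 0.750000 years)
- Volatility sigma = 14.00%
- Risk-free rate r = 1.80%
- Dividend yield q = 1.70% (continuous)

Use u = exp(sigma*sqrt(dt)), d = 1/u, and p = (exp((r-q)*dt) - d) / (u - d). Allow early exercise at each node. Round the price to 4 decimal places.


dt = T/N = 0.750000
u = exp(sigma*sqrt(dt)) = 1.128900; d = 1/u = 0.885818
p = (exp((r-q)*dt) - d) / (u - d) = 0.472813
Discount per step: exp(-r*dt) = 0.986591
Stock lattice S(k, i) with i counting down-moves:
  k=0: S(0,0) = 111.3500
  k=1: S(1,0) = 125.7030; S(1,1) = 98.6359
  k=2: S(2,0) = 141.9061; S(2,1) = 111.3500; S(2,2) = 87.3734
Terminal payoffs V(N, i) = max(S_T - K, 0):
  V(2,0) = 28.716091; V(2,1) = 0.000000; V(2,2) = 0.000000
Backward induction: V(k, i) = exp(-r*dt) * [p * V(k+1, i) + (1-p) * V(k+1, i+1)]; then take max(V_cont, immediate exercise) for American.
  V(1,0) = exp(-r*dt) * [p*28.716091 + (1-p)*0.000000] = 13.395271; exercise = 12.512996; V(1,0) = max -> 13.395271
  V(1,1) = exp(-r*dt) * [p*0.000000 + (1-p)*0.000000] = 0.000000; exercise = 0.000000; V(1,1) = max -> 0.000000
  V(0,0) = exp(-r*dt) * [p*13.395271 + (1-p)*0.000000] = 6.248527; exercise = 0.000000; V(0,0) = max -> 6.248527

Answer: Price = V(0,0) = 6.2485


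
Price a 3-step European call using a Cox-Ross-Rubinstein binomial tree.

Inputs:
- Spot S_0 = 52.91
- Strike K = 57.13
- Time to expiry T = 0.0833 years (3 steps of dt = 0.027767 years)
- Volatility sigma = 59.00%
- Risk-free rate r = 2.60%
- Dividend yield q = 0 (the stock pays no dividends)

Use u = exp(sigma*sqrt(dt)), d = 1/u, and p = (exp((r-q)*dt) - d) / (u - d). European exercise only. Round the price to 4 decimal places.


dt = T/N = 0.027767
u = exp(sigma*sqrt(dt)) = 1.103309; d = 1/u = 0.906365
p = (exp((r-q)*dt) - d) / (u - d) = 0.479108
Discount per step: exp(-r*dt) = 0.999278
Stock lattice S(k, i) with i counting down-moves:
  k=0: S(0,0) = 52.9100
  k=1: S(1,0) = 58.3761; S(1,1) = 47.9557
  k=2: S(2,0) = 64.4068; S(2,1) = 52.9100; S(2,2) = 43.4654
  k=3: S(3,0) = 71.0606; S(3,1) = 58.3761; S(3,2) = 47.9557; S(3,3) = 39.3955
Terminal payoffs V(N, i) = max(S_T - K, 0):
  V(3,0) = 13.930623; V(3,1) = 1.246069; V(3,2) = 0.000000; V(3,3) = 0.000000
Backward induction: V(k, i) = exp(-r*dt) * [p * V(k+1, i) + (1-p) * V(k+1, i+1)].
  V(2,0) = exp(-r*dt) * [p*13.930623 + (1-p)*1.246069] = 7.318059
  V(2,1) = exp(-r*dt) * [p*1.246069 + (1-p)*0.000000] = 0.596571
  V(2,2) = exp(-r*dt) * [p*0.000000 + (1-p)*0.000000] = 0.000000
  V(1,0) = exp(-r*dt) * [p*7.318059 + (1-p)*0.596571] = 3.814138
  V(1,1) = exp(-r*dt) * [p*0.596571 + (1-p)*0.000000] = 0.285616
  V(0,0) = exp(-r*dt) * [p*3.814138 + (1-p)*0.285616] = 1.974734

Answer: Price = V(0,0) = 1.9747


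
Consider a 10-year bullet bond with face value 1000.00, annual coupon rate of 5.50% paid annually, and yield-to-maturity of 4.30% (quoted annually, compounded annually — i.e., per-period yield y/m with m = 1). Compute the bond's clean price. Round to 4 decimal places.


Coupon per period c = face * coupon_rate / m = 55.000000
Periods per year m = 1; per-period yield y/m = 0.043000
Number of cashflows N = 10
Cashflows (t years, CF_t, discount factor 1/(1+y/m)^(m*t), PV):
  t = 1.0000: CF_t = 55.000000, DF = 0.958773, PV = 52.732502
  t = 2.0000: CF_t = 55.000000, DF = 0.919245, PV = 50.558487
  t = 3.0000: CF_t = 55.000000, DF = 0.881347, PV = 48.474101
  t = 4.0000: CF_t = 55.000000, DF = 0.845012, PV = 46.475648
  t = 5.0000: CF_t = 55.000000, DF = 0.810174, PV = 44.559586
  t = 6.0000: CF_t = 55.000000, DF = 0.776773, PV = 42.722518
  t = 7.0000: CF_t = 55.000000, DF = 0.744749, PV = 40.961187
  t = 8.0000: CF_t = 55.000000, DF = 0.714045, PV = 39.272470
  t = 9.0000: CF_t = 55.000000, DF = 0.684607, PV = 37.653375
  t = 10.0000: CF_t = 1055.000000, DF = 0.656382, PV = 692.483413
Price P = sum_t PV_t = 1095.893289

Answer: Price = 1095.8933


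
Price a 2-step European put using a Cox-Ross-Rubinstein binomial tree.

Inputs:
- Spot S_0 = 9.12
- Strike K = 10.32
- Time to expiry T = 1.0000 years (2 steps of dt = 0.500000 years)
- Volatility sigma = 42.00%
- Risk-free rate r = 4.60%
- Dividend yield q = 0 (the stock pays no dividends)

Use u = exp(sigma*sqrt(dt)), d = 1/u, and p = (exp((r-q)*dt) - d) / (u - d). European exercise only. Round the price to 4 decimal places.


dt = T/N = 0.500000
u = exp(sigma*sqrt(dt)) = 1.345795; d = 1/u = 0.743055
p = (exp((r-q)*dt) - d) / (u - d) = 0.464896
Discount per step: exp(-r*dt) = 0.977262
Stock lattice S(k, i) with i counting down-moves:
  k=0: S(0,0) = 9.1200
  k=1: S(1,0) = 12.2736; S(1,1) = 6.7767
  k=2: S(2,0) = 16.5178; S(2,1) = 9.1200; S(2,2) = 5.0354
Terminal payoffs V(N, i) = max(K - S_T, 0):
  V(2,0) = 0.000000; V(2,1) = 1.200000; V(2,2) = 5.284564
Backward induction: V(k, i) = exp(-r*dt) * [p * V(k+1, i) + (1-p) * V(k+1, i+1)].
  V(1,0) = exp(-r*dt) * [p*0.000000 + (1-p)*1.200000] = 0.627524
  V(1,1) = exp(-r*dt) * [p*1.200000 + (1-p)*5.284564] = 3.308685
  V(0,0) = exp(-r*dt) * [p*0.627524 + (1-p)*3.308685] = 2.015334

Answer: Price = V(0,0) = 2.0153


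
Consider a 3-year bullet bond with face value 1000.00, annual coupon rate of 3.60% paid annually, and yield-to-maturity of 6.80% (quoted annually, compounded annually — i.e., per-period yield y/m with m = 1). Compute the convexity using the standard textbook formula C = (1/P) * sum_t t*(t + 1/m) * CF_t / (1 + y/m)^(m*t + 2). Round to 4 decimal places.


Coupon per period c = face * coupon_rate / m = 36.000000
Periods per year m = 1; per-period yield y/m = 0.068000
Number of cashflows N = 3
Cashflows (t years, CF_t, discount factor 1/(1+y/m)^(m*t), PV):
  t = 1.0000: CF_t = 36.000000, DF = 0.936330, PV = 33.707865
  t = 2.0000: CF_t = 36.000000, DF = 0.876713, PV = 31.561672
  t = 3.0000: CF_t = 1036.000000, DF = 0.820892, PV = 850.444540
Price P = sum_t PV_t = 915.714077
Convexity numerator sum_t t*(t + 1/m) * CF_t / (1+y/m)^(m*t + 2):
  t = 1.0000: term = 59.104254
  t = 2.0000: term = 166.023185
  t = 3.0000: term = 8947.150404
Convexity = (1/P) * sum = 9172.277842 / 915.714077 = 10.016530

Answer: Convexity = 10.0165


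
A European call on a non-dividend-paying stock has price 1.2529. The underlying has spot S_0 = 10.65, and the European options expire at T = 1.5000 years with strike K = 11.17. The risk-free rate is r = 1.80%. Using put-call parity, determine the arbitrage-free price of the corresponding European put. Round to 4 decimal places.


Put-call parity: C - P = S_0 * exp(-qT) - K * exp(-rT).
S_0 * exp(-qT) = 10.6500 * 1.00000000 = 10.65000000
K * exp(-rT) = 11.1700 * 0.97336124 = 10.87244507
P = C - S*exp(-qT) + K*exp(-rT)
P = 1.2529 - 10.65000000 + 10.87244507 = 1.4753

Answer: Put price = 1.4753


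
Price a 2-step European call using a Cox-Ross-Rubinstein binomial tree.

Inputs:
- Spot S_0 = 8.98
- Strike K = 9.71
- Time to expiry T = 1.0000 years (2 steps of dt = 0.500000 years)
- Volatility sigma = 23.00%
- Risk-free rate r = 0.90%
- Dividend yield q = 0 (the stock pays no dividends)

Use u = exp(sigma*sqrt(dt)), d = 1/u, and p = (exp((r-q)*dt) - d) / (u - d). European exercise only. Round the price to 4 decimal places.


Answer: Price = V(0,0) = 0.6041

Derivation:
dt = T/N = 0.500000
u = exp(sigma*sqrt(dt)) = 1.176607; d = 1/u = 0.849902
p = (exp((r-q)*dt) - d) / (u - d) = 0.473236
Discount per step: exp(-r*dt) = 0.995510
Stock lattice S(k, i) with i counting down-moves:
  k=0: S(0,0) = 8.9800
  k=1: S(1,0) = 10.5659; S(1,1) = 7.6321
  k=2: S(2,0) = 12.4319; S(2,1) = 8.9800; S(2,2) = 6.4865
Terminal payoffs V(N, i) = max(S_T - K, 0):
  V(2,0) = 2.721940; V(2,1) = 0.000000; V(2,2) = 0.000000
Backward induction: V(k, i) = exp(-r*dt) * [p * V(k+1, i) + (1-p) * V(k+1, i+1)].
  V(1,0) = exp(-r*dt) * [p*2.721940 + (1-p)*0.000000] = 1.282336
  V(1,1) = exp(-r*dt) * [p*0.000000 + (1-p)*0.000000] = 0.000000
  V(0,0) = exp(-r*dt) * [p*1.282336 + (1-p)*0.000000] = 0.604122


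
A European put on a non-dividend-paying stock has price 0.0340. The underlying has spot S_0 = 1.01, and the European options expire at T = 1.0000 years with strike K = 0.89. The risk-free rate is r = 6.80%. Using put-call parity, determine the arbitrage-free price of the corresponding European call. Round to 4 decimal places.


Put-call parity: C - P = S_0 * exp(-qT) - K * exp(-rT).
S_0 * exp(-qT) = 1.0100 * 1.00000000 = 1.01000000
K * exp(-rT) = 0.8900 * 0.93426047 = 0.83149182
C = P + S*exp(-qT) - K*exp(-rT)
C = 0.0340 + 1.01000000 - 0.83149182 = 0.2125

Answer: Call price = 0.2125


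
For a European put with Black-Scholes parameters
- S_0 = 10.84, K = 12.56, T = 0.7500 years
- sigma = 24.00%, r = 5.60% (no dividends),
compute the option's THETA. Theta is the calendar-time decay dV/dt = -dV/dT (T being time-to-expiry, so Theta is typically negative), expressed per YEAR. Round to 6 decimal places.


d1 = -0.4025775142; d2 = -0.6104236111
phi(d1) = 0.3678894253; exp(-qT) = 1.0000000000; exp(-rT) = 0.9588697806
Theta = -S*exp(-qT)*phi(d1)*sigma/(2*sqrt(T)) + r*K*exp(-rT)*N(-d2) - q*S*exp(-qT)*N(-d1)
N(-d1) = 0.6563704729; N(-d2) = 0.7292093843; sqrt(T) = 0.8660254038
Term 1 = -10.8400 * 1.0000000000 * 0.3678894253 * 0.2400 / (2 * 0.8660254038) = -0.5525825944
Term 2 = 0.0560 * 12.5600 * 0.9588697806 * 0.7292093843 = 0.4918011582
Term 3 = 0 (no dividend yield, q = 0)
Theta = -0.5525825944 + (0.4918011582) + (0.0000000000) = -0.060781

Answer: Theta = -0.060781


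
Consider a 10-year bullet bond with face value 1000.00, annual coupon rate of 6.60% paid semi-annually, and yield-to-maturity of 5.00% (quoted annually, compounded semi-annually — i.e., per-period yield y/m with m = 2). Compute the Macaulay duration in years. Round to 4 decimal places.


Answer: Macaulay duration = 7.6403 years

Derivation:
Coupon per period c = face * coupon_rate / m = 33.000000
Periods per year m = 2; per-period yield y/m = 0.025000
Number of cashflows N = 20
Cashflows (t years, CF_t, discount factor 1/(1+y/m)^(m*t), PV):
  t = 0.5000: CF_t = 33.000000, DF = 0.975610, PV = 32.195122
  t = 1.0000: CF_t = 33.000000, DF = 0.951814, PV = 31.409875
  t = 1.5000: CF_t = 33.000000, DF = 0.928599, PV = 30.643781
  t = 2.0000: CF_t = 33.000000, DF = 0.905951, PV = 29.896371
  t = 2.5000: CF_t = 33.000000, DF = 0.883854, PV = 29.167191
  t = 3.0000: CF_t = 33.000000, DF = 0.862297, PV = 28.455797
  t = 3.5000: CF_t = 33.000000, DF = 0.841265, PV = 27.761753
  t = 4.0000: CF_t = 33.000000, DF = 0.820747, PV = 27.084637
  t = 4.5000: CF_t = 33.000000, DF = 0.800728, PV = 26.424036
  t = 5.0000: CF_t = 33.000000, DF = 0.781198, PV = 25.779547
  t = 5.5000: CF_t = 33.000000, DF = 0.762145, PV = 25.150778
  t = 6.0000: CF_t = 33.000000, DF = 0.743556, PV = 24.537344
  t = 6.5000: CF_t = 33.000000, DF = 0.725420, PV = 23.938872
  t = 7.0000: CF_t = 33.000000, DF = 0.707727, PV = 23.354997
  t = 7.5000: CF_t = 33.000000, DF = 0.690466, PV = 22.785363
  t = 8.0000: CF_t = 33.000000, DF = 0.673625, PV = 22.229623
  t = 8.5000: CF_t = 33.000000, DF = 0.657195, PV = 21.687437
  t = 9.0000: CF_t = 33.000000, DF = 0.641166, PV = 21.158475
  t = 9.5000: CF_t = 33.000000, DF = 0.625528, PV = 20.642415
  t = 10.0000: CF_t = 1033.000000, DF = 0.610271, PV = 630.409884
Price P = sum_t PV_t = 1124.713298
Macaulay numerator sum_t t * PV_t:
  t * PV_t at t = 0.5000: 16.097561
  t * PV_t at t = 1.0000: 31.409875
  t * PV_t at t = 1.5000: 45.965671
  t * PV_t at t = 2.0000: 59.792743
  t * PV_t at t = 2.5000: 72.917979
  t * PV_t at t = 3.0000: 85.367390
  t * PV_t at t = 3.5000: 97.166135
  t * PV_t at t = 4.0000: 108.338547
  t * PV_t at t = 4.5000: 118.908162
  t * PV_t at t = 5.0000: 128.897736
  t * PV_t at t = 5.5000: 138.329278
  t * PV_t at t = 6.0000: 147.224065
  t * PV_t at t = 6.5000: 155.602671
  t * PV_t at t = 7.0000: 163.484982
  t * PV_t at t = 7.5000: 170.890225
  t * PV_t at t = 8.0000: 177.836982
  t * PV_t at t = 8.5000: 184.343214
  t * PV_t at t = 9.0000: 190.426275
  t * PV_t at t = 9.5000: 196.102939
  t * PV_t at t = 10.0000: 6304.098840
Macaulay duration D = (sum_t t * PV_t) / P = 8593.201269 / 1124.713298 = 7.640348


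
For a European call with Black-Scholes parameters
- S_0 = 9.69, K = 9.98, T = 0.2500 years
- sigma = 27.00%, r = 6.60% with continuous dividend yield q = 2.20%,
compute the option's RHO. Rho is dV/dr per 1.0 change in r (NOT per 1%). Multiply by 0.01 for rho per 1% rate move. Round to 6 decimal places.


d1 = -0.0694530698; d2 = -0.2044530698
phi(d1) = 0.3979812451; exp(-qT) = 0.9945150973; exp(-rT) = 0.9836353794
N(d2) = 0.4189997311
Rho = K*T*exp(-rT)*N(d2) = 9.9800 * 0.2500 * 0.9836353794 * 0.4189997311 = 1.028297

Answer: Rho = 1.028297


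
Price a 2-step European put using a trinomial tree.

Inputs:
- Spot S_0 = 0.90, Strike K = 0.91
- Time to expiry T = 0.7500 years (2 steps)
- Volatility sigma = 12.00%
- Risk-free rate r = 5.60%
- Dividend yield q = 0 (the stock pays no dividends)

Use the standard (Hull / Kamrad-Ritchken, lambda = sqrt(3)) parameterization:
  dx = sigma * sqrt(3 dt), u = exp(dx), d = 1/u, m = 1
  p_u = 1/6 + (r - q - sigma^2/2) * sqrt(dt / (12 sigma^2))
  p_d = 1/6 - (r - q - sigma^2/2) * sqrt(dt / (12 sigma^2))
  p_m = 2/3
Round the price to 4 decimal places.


Answer: Price = V(0,0) = 0.0208

Derivation:
dt = T/N = 0.375000; dx = sigma*sqrt(3*dt) = 0.127279
u = exp(dx) = 1.135734; d = 1/u = 0.880488
p_u = 0.238556, p_m = 0.666667, p_d = 0.094777
Discount per step: exp(-r*dt) = 0.979219
Stock lattice S(k, j) with j the centered position index:
  k=0: S(0,+0) = 0.9000
  k=1: S(1,-1) = 0.7924; S(1,+0) = 0.9000; S(1,+1) = 1.0222
  k=2: S(2,-2) = 0.6977; S(2,-1) = 0.7924; S(2,+0) = 0.9000; S(2,+1) = 1.0222; S(2,+2) = 1.1609
Terminal payoffs V(N, j) = max(K - S_T, 0):
  V(2,-2) = 0.212267; V(2,-1) = 0.117561; V(2,+0) = 0.010000; V(2,+1) = 0.000000; V(2,+2) = 0.000000
Backward induction: V(k, j) = exp(-r*dt) * [p_u * V(k+1, j+1) + p_m * V(k+1, j) + p_d * V(k+1, j-1)]
  V(1,-1) = exp(-r*dt) * [p_u*0.010000 + p_m*0.117561 + p_d*0.212267] = 0.098781
  V(1,+0) = exp(-r*dt) * [p_u*0.000000 + p_m*0.010000 + p_d*0.117561] = 0.017439
  V(1,+1) = exp(-r*dt) * [p_u*0.000000 + p_m*0.000000 + p_d*0.010000] = 0.000928
  V(0,+0) = exp(-r*dt) * [p_u*0.000928 + p_m*0.017439 + p_d*0.098781] = 0.020769


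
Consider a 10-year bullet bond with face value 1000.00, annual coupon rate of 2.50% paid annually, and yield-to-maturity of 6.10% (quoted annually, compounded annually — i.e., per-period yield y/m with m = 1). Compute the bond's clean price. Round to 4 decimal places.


Answer: Price = 736.2877

Derivation:
Coupon per period c = face * coupon_rate / m = 25.000000
Periods per year m = 1; per-period yield y/m = 0.061000
Number of cashflows N = 10
Cashflows (t years, CF_t, discount factor 1/(1+y/m)^(m*t), PV):
  t = 1.0000: CF_t = 25.000000, DF = 0.942507, PV = 23.562677
  t = 2.0000: CF_t = 25.000000, DF = 0.888320, PV = 22.207989
  t = 3.0000: CF_t = 25.000000, DF = 0.837247, PV = 20.931187
  t = 4.0000: CF_t = 25.000000, DF = 0.789112, PV = 19.727792
  t = 5.0000: CF_t = 25.000000, DF = 0.743743, PV = 18.593583
  t = 6.0000: CF_t = 25.000000, DF = 0.700983, PV = 17.524584
  t = 7.0000: CF_t = 25.000000, DF = 0.660682, PV = 16.517044
  t = 8.0000: CF_t = 25.000000, DF = 0.622697, PV = 15.567431
  t = 9.0000: CF_t = 25.000000, DF = 0.586897, PV = 14.672413
  t = 10.0000: CF_t = 1025.000000, DF = 0.553154, PV = 566.982985
Price P = sum_t PV_t = 736.287685


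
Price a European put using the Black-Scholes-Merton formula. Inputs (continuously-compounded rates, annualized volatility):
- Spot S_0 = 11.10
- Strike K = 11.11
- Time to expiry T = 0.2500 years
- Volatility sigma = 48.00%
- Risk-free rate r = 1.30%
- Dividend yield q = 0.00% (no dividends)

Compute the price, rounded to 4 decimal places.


d1 = (ln(S/K) + (r - q + 0.5*sigma^2) * T) / (sigma * sqrt(T)) = 0.12978960
d2 = d1 - sigma * sqrt(T) = -0.11021040
exp(-rT) = 0.99675528; exp(-qT) = 1.00000000
P = K * exp(-rT) * N(-d2) - S_0 * exp(-qT) * N(-d1)
N(-d1) = 0.44836644; N(-d2) = 0.54387874
P = 11.1100 * 0.99675528 * 0.54387874 - 11.1000 * 1.00000000 * 0.44836644 = 1.0460

Answer: Price = 1.0460


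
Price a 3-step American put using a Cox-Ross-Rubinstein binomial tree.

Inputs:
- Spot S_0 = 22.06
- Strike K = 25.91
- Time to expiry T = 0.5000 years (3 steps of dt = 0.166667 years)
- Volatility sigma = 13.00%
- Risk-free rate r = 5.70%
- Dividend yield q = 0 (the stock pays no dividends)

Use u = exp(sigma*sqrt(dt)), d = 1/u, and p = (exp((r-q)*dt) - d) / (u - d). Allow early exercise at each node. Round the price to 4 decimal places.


dt = T/N = 0.166667
u = exp(sigma*sqrt(dt)) = 1.054506; d = 1/u = 0.948311
p = (exp((r-q)*dt) - d) / (u - d) = 0.576620
Discount per step: exp(-r*dt) = 0.990545
Stock lattice S(k, i) with i counting down-moves:
  k=0: S(0,0) = 22.0600
  k=1: S(1,0) = 23.2624; S(1,1) = 20.9198
  k=2: S(2,0) = 24.5303; S(2,1) = 22.0600; S(2,2) = 19.8384
  k=3: S(3,0) = 25.8674; S(3,1) = 23.2624; S(3,2) = 20.9198; S(3,3) = 18.8130
Terminal payoffs V(N, i) = max(K - S_T, 0):
  V(3,0) = 0.042617; V(3,1) = 2.647601; V(3,2) = 4.990249; V(3,3) = 7.096980
Backward induction: V(k, i) = exp(-r*dt) * [p * V(k+1, i) + (1-p) * V(k+1, i+1)]; then take max(V_cont, immediate exercise) for American.
  V(2,0) = exp(-r*dt) * [p*0.042617 + (1-p)*2.647601] = 1.134684; exercise = 1.379664; V(2,0) = max -> 1.379664
  V(2,1) = exp(-r*dt) * [p*2.647601 + (1-p)*4.990249] = 3.605020; exercise = 3.850000; V(2,1) = max -> 3.850000
  V(2,2) = exp(-r*dt) * [p*4.990249 + (1-p)*7.096980] = 5.826581; exercise = 6.071560; V(2,2) = max -> 6.071560
  V(1,0) = exp(-r*dt) * [p*1.379664 + (1-p)*3.850000] = 2.402621; exercise = 2.647601; V(1,0) = max -> 2.647601
  V(1,1) = exp(-r*dt) * [p*3.850000 + (1-p)*6.071560] = 4.745270; exercise = 4.990249; V(1,1) = max -> 4.990249
  V(0,0) = exp(-r*dt) * [p*2.647601 + (1-p)*4.990249] = 3.605020; exercise = 3.850000; V(0,0) = max -> 3.850000

Answer: Price = V(0,0) = 3.8500


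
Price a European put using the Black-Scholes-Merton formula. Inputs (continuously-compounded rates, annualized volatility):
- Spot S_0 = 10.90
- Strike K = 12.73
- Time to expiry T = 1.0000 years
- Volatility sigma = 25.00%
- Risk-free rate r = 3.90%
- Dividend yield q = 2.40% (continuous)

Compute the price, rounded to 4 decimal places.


Answer: Price = 2.1122

Derivation:
d1 = (ln(S/K) + (r - q + 0.5*sigma^2) * T) / (sigma * sqrt(T)) = -0.43579449
d2 = d1 - sigma * sqrt(T) = -0.68579449
exp(-rT) = 0.96175071; exp(-qT) = 0.97628571
P = K * exp(-rT) * N(-d2) - S_0 * exp(-qT) * N(-d1)
N(-d1) = 0.66850708; N(-d2) = 0.75357865
P = 12.7300 * 0.96175071 * 0.75357865 - 10.9000 * 0.97628571 * 0.66850708 = 2.1122


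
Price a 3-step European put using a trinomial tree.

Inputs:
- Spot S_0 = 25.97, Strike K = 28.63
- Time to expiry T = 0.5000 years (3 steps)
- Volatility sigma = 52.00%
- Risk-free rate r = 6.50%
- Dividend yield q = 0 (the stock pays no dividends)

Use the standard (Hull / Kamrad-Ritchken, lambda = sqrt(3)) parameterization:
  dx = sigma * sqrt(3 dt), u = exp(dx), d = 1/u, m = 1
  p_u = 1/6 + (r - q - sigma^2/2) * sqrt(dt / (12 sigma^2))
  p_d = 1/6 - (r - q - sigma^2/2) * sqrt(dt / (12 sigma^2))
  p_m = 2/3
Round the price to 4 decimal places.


dt = T/N = 0.166667; dx = sigma*sqrt(3*dt) = 0.367696
u = exp(dx) = 1.444402; d = 1/u = 0.692328
p_u = 0.150757, p_m = 0.666667, p_d = 0.182577
Discount per step: exp(-r*dt) = 0.989225
Stock lattice S(k, j) with j the centered position index:
  k=0: S(0,+0) = 25.9700
  k=1: S(1,-1) = 17.9798; S(1,+0) = 25.9700; S(1,+1) = 37.5111
  k=2: S(2,-2) = 12.4479; S(2,-1) = 17.9798; S(2,+0) = 25.9700; S(2,+1) = 37.5111; S(2,+2) = 54.1812
  k=3: S(3,-3) = 8.6180; S(3,-2) = 12.4479; S(3,-1) = 17.9798; S(3,+0) = 25.9700; S(3,+1) = 37.5111; S(3,+2) = 54.1812; S(3,+3) = 78.2594
Terminal payoffs V(N, j) = max(K - S_T, 0):
  V(3,-3) = 20.011979; V(3,-2) = 16.182112; V(3,-1) = 10.650243; V(3,+0) = 2.660000; V(3,+1) = 0.000000; V(3,+2) = 0.000000; V(3,+3) = 0.000000
Backward induction: V(k, j) = exp(-r*dt) * [p_u * V(k+1, j+1) + p_m * V(k+1, j) + p_d * V(k+1, j-1)]
  V(2,-2) = exp(-r*dt) * [p_u*10.650243 + p_m*16.182112 + p_d*20.011979] = 15.874481
  V(2,-1) = exp(-r*dt) * [p_u*2.660000 + p_m*10.650243 + p_d*16.182112] = 10.342991
  V(2,+0) = exp(-r*dt) * [p_u*0.000000 + p_m*2.660000 + p_d*10.650243] = 3.677759
  V(2,+1) = exp(-r*dt) * [p_u*0.000000 + p_m*0.000000 + p_d*2.660000] = 0.480421
  V(2,+2) = exp(-r*dt) * [p_u*0.000000 + p_m*0.000000 + p_d*0.000000] = 0.000000
  V(1,-1) = exp(-r*dt) * [p_u*3.677759 + p_m*10.342991 + p_d*15.874481] = 10.236584
  V(1,+0) = exp(-r*dt) * [p_u*0.480421 + p_m*3.677759 + p_d*10.342991] = 4.365108
  V(1,+1) = exp(-r*dt) * [p_u*0.000000 + p_m*0.480421 + p_d*3.677759] = 0.981067
  V(0,+0) = exp(-r*dt) * [p_u*0.981067 + p_m*4.365108 + p_d*10.236584] = 4.873848

Answer: Price = V(0,0) = 4.8738


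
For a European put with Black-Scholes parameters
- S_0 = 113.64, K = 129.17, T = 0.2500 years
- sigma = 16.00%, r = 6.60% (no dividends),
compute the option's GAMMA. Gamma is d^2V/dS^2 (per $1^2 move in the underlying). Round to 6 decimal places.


Answer: Gamma = 0.017525

Derivation:
d1 = -1.3549226157; d2 = -1.4349226157
phi(d1) = 0.1593190983; exp(-qT) = 1.0000000000; exp(-rT) = 0.9836353794
Gamma = exp(-qT) * phi(d1) / (S * sigma * sqrt(T)) = 1.0000000000 * 0.1593190983 / (113.6400 * 0.1600 * 0.5000000000) = 0.017525


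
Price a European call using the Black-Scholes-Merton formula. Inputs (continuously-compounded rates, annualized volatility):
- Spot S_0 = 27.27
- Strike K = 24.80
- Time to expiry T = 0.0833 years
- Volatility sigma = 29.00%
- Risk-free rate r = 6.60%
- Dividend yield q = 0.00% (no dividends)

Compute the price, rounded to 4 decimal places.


Answer: Price = 2.7277

Derivation:
d1 = (ln(S/K) + (r - q + 0.5*sigma^2) * T) / (sigma * sqrt(T)) = 1.24187928
d2 = d1 - sigma * sqrt(T) = 1.15818024
exp(-rT) = 0.99451729; exp(-qT) = 1.00000000
C = S_0 * exp(-qT) * N(d1) - K * exp(-rT) * N(d2)
N(d1) = 0.89285945; N(d2) = 0.87660475
C = 27.2700 * 1.00000000 * 0.89285945 - 24.8000 * 0.99451729 * 0.87660475 = 2.7277


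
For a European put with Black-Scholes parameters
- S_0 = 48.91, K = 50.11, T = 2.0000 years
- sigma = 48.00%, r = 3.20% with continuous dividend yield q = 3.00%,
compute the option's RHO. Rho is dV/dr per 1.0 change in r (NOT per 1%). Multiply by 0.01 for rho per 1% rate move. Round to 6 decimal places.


d1 = 0.3095968129; d2 = -0.3692256971
phi(d1) = 0.3802738505; exp(-qT) = 0.9417645336; exp(-rT) = 0.9380049995
N(-d2) = 0.6440202482
Rho = -K*T*exp(-rT)*N(-d2) = -50.1100 * 2.0000 * 0.9380049995 * 0.6440202482 = -60.542322

Answer: Rho = -60.542322


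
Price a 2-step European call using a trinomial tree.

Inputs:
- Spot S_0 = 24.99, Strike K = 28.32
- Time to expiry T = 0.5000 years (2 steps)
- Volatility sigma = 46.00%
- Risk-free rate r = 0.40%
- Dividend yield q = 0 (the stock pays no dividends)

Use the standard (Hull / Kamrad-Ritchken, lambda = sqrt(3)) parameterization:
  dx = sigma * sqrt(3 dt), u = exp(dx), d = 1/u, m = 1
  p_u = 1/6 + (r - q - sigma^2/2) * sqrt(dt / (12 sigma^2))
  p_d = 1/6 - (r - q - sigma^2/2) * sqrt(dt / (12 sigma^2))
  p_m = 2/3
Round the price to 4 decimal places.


Answer: Price = V(0,0) = 2.0867

Derivation:
dt = T/N = 0.250000; dx = sigma*sqrt(3*dt) = 0.398372
u = exp(dx) = 1.489398; d = 1/u = 0.671412
p_u = 0.134724, p_m = 0.666667, p_d = 0.198609
Discount per step: exp(-r*dt) = 0.999000
Stock lattice S(k, j) with j the centered position index:
  k=0: S(0,+0) = 24.9900
  k=1: S(1,-1) = 16.7786; S(1,+0) = 24.9900; S(1,+1) = 37.2200
  k=2: S(2,-2) = 11.2654; S(2,-1) = 16.7786; S(2,+0) = 24.9900; S(2,+1) = 37.2200; S(2,+2) = 55.4354
Terminal payoffs V(N, j) = max(S_T - K, 0):
  V(2,-2) = 0.000000; V(2,-1) = 0.000000; V(2,+0) = 0.000000; V(2,+1) = 8.900044; V(2,+2) = 27.115441
Backward induction: V(k, j) = exp(-r*dt) * [p_u * V(k+1, j+1) + p_m * V(k+1, j) + p_d * V(k+1, j-1)]
  V(1,-1) = exp(-r*dt) * [p_u*0.000000 + p_m*0.000000 + p_d*0.000000] = 0.000000
  V(1,+0) = exp(-r*dt) * [p_u*8.900044 + p_m*0.000000 + p_d*0.000000] = 1.197852
  V(1,+1) = exp(-r*dt) * [p_u*27.115441 + p_m*8.900044 + p_d*0.000000] = 9.576885
  V(0,+0) = exp(-r*dt) * [p_u*9.576885 + p_m*1.197852 + p_d*0.000000] = 2.086718


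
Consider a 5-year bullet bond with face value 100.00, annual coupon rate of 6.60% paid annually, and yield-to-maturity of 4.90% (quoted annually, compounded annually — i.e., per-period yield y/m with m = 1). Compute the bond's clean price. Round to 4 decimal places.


Answer: Price = 107.3805

Derivation:
Coupon per period c = face * coupon_rate / m = 6.600000
Periods per year m = 1; per-period yield y/m = 0.049000
Number of cashflows N = 5
Cashflows (t years, CF_t, discount factor 1/(1+y/m)^(m*t), PV):
  t = 1.0000: CF_t = 6.600000, DF = 0.953289, PV = 6.291706
  t = 2.0000: CF_t = 6.600000, DF = 0.908760, PV = 5.997814
  t = 3.0000: CF_t = 6.600000, DF = 0.866310, PV = 5.717649
  t = 4.0000: CF_t = 6.600000, DF = 0.825844, PV = 5.450571
  t = 5.0000: CF_t = 106.600000, DF = 0.787268, PV = 83.922761
Price P = sum_t PV_t = 107.380500


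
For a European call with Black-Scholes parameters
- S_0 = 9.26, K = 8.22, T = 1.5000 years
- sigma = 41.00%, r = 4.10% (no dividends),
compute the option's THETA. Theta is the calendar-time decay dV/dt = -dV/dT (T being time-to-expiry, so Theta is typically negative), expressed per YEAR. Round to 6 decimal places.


d1 = 0.6107968753; d2 = 0.1086514780
phi(d1) = 0.3310536128; exp(-qT) = 1.0000000000; exp(-rT) = 0.9403529457
Theta = -S*exp(-qT)*phi(d1)*sigma/(2*sqrt(T)) - r*K*exp(-rT)*N(d2) + q*S*exp(-qT)*N(d1)
N(d1) = 0.7293329688; N(d2) = 0.5432605356; sqrt(T) = 1.2247448714
Term 1 = -9.2600 * 1.0000000000 * 0.3310536128 * 0.4100 / (2 * 1.2247448714) = -0.5131183546
Term 2 = -0.0410 * 8.2200 * 0.9403529457 * 0.5432605356 = -0.1721689065
Term 3 = 0 (no dividend yield, q = 0)
Theta = -0.5131183546 + (-0.1721689065) + (0.0000000000) = -0.685287

Answer: Theta = -0.685287


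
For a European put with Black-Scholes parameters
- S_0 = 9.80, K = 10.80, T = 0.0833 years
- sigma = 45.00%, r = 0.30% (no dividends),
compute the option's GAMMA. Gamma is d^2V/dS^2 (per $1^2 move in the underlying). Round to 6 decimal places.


d1 = -0.6812534930; d2 = -0.8111313203
phi(d1) = 0.3163229182; exp(-qT) = 1.0000000000; exp(-rT) = 0.9997501312
Gamma = exp(-qT) * phi(d1) / (S * sigma * sqrt(T)) = 1.0000000000 * 0.3163229182 / (9.8000 * 0.4500 * 0.2886173938) = 0.248525

Answer: Gamma = 0.248525


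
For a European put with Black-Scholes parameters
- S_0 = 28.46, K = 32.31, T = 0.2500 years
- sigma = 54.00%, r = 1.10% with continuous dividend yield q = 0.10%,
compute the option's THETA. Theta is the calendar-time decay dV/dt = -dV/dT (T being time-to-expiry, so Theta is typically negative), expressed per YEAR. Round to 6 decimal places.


Answer: Theta = -5.574155

Derivation:
d1 = -0.3256562488; d2 = -0.5956562488
phi(d1) = 0.3783390494; exp(-qT) = 0.9997500312; exp(-rT) = 0.9972537778
Theta = -S*exp(-qT)*phi(d1)*sigma/(2*sqrt(T)) + r*K*exp(-rT)*N(-d2) - q*S*exp(-qT)*N(-d1)
N(-d1) = 0.6276577752; N(-d2) = 0.7242975542; sqrt(T) = 0.5000000000
Term 1 = -28.4600 * 0.9997500312 * 0.3783390494 * 0.5400 / (2 * 0.5000000000) = -5.8130124117
Term 2 = 0.0110 * 32.3100 * 0.9972537778 * 0.7242975542 = 0.2567156541
Term 3 = -0.0010 * 28.4600 * 0.9997500312 * 0.6276577752 = -0.0178586751
Theta = -5.8130124117 + (0.2567156541) + (-0.0178586751) = -5.574155
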